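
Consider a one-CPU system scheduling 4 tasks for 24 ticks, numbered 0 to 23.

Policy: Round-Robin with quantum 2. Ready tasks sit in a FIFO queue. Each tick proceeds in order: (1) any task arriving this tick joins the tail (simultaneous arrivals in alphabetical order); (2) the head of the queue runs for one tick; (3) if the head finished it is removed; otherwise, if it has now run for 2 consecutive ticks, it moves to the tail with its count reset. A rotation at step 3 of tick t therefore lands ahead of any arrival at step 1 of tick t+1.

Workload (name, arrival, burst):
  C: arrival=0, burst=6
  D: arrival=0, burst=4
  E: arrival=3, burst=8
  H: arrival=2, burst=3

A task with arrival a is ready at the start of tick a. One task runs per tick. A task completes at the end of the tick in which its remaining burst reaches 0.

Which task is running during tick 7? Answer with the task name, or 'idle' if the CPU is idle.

t=0: queue=[C,D] q_used=0 → run C
t=1: queue=[C,D] q_used=1 → run C
t=2: queue=[D,C,H] q_used=0 → run D
t=3: queue=[D,C,H,E] q_used=1 → run D
t=4: queue=[C,H,E,D] q_used=0 → run C
t=5: queue=[C,H,E,D] q_used=1 → run C
t=6: queue=[H,E,D,C] q_used=0 → run H
t=7: queue=[H,E,D,C] q_used=1 → run H
t=8: queue=[E,D,C,H] q_used=0 → run E
t=9: queue=[E,D,C,H] q_used=1 → run E
t=10: queue=[D,C,H,E] q_used=0 → run D
t=11: queue=[D,C,H,E] q_used=1 → run D
t=12: queue=[C,H,E] q_used=0 → run C
t=13: queue=[C,H,E] q_used=1 → run C
t=14: queue=[H,E] q_used=0 → run H
t=15: queue=[E] q_used=0 → run E
t=16: queue=[E] q_used=1 → run E
t=17: queue=[E] q_used=0 → run E
t=18: queue=[E] q_used=1 → run E
t=19: queue=[E] q_used=0 → run E
t=20: queue=[E] q_used=1 → run E
t=21: (idle)
t=22: (idle)
t=23: (idle)

running at tick 7 = H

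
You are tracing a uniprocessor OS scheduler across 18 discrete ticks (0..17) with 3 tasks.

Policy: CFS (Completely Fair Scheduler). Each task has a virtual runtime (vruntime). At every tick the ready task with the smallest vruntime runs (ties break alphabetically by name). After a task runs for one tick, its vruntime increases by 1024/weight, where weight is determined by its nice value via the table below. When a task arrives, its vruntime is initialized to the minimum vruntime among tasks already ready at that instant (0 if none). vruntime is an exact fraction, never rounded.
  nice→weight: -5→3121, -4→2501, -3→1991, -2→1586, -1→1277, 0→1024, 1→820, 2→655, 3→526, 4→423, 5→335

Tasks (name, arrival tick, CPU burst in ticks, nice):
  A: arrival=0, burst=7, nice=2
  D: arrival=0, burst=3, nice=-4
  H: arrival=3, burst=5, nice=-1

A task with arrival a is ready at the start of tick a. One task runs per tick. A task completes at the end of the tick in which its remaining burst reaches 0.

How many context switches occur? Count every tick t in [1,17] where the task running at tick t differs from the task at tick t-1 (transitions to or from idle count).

t=0: vr[A=0 D=0] → run A
t=1: vr[A=1024/655 D=0] → run D
t=2: vr[A=1024/655 D=1024/2501] → run D
t=3: vr[A=1024/655 D=2048/2501 H=2048/2501] → run D
t=4: vr[A=1024/655 H=2048/2501] → run H
t=5: vr[A=1024/655 H=5176320/3193777] → run A
t=6: vr[A=2048/655 H=5176320/3193777] → run H
t=7: vr[A=2048/655 H=7737344/3193777] → run H
t=8: vr[A=2048/655 H=10298368/3193777] → run A
t=9: vr[A=3072/655 H=10298368/3193777] → run H
t=10: vr[A=3072/655 H=12859392/3193777] → run H
t=11: vr[A=3072/655] → run A
t=12: vr[A=4096/655] → run A
t=13: vr[A=1024/131] → run A
t=14: vr[A=6144/655] → run A
t=15: (idle)
t=16: (idle)
t=17: (idle)

context switches = 8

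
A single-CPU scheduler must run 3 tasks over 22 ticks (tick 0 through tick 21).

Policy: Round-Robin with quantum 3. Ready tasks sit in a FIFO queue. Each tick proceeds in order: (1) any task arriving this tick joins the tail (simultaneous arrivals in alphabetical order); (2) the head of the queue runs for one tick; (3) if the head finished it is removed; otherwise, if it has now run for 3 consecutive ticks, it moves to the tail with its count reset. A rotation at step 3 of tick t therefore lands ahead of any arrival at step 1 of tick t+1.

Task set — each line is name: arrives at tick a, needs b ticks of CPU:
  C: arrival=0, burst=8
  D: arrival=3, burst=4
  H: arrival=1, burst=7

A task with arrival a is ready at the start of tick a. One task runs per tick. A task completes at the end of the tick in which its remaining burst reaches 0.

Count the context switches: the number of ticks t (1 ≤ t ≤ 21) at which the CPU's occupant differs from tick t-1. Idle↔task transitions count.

t=0: queue=[C] q_used=0 → run C
t=1: queue=[C,H] q_used=1 → run C
t=2: queue=[C,H] q_used=2 → run C
t=3: queue=[H,C,D] q_used=0 → run H
t=4: queue=[H,C,D] q_used=1 → run H
t=5: queue=[H,C,D] q_used=2 → run H
t=6: queue=[C,D,H] q_used=0 → run C
t=7: queue=[C,D,H] q_used=1 → run C
t=8: queue=[C,D,H] q_used=2 → run C
t=9: queue=[D,H,C] q_used=0 → run D
t=10: queue=[D,H,C] q_used=1 → run D
t=11: queue=[D,H,C] q_used=2 → run D
t=12: queue=[H,C,D] q_used=0 → run H
t=13: queue=[H,C,D] q_used=1 → run H
t=14: queue=[H,C,D] q_used=2 → run H
t=15: queue=[C,D,H] q_used=0 → run C
t=16: queue=[C,D,H] q_used=1 → run C
t=17: queue=[D,H] q_used=0 → run D
t=18: queue=[H] q_used=0 → run H
t=19: (idle)
t=20: (idle)
t=21: (idle)

context switches = 8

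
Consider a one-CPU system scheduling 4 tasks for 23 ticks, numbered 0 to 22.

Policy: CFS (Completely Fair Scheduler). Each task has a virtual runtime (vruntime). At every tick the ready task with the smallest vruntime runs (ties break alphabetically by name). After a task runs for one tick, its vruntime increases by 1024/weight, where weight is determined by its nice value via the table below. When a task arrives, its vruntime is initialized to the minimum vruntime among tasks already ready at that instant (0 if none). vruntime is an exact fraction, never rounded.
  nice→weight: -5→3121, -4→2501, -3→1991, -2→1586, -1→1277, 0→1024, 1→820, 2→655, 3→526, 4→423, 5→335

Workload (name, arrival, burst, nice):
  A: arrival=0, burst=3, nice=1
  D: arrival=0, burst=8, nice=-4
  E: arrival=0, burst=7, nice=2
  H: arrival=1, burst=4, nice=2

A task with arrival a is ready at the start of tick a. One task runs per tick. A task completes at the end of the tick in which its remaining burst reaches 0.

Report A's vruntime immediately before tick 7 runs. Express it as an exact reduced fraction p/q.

vruntime(A, start of tick 7) = 256/205

t=0: vr[A=0 D=0 E=0] → run A
t=1: vr[A=256/205 D=0 E=0 H=0] → run D
t=2: vr[A=256/205 D=1024/2501 E=0 H=0] → run E
t=3: vr[A=256/205 D=1024/2501 E=1024/655 H=0] → run H
t=4: vr[A=256/205 D=1024/2501 E=1024/655 H=1024/655] → run D
t=5: vr[A=256/205 D=2048/2501 E=1024/655 H=1024/655] → run D
t=6: vr[A=256/205 D=3072/2501 E=1024/655 H=1024/655] → run D
t=7: vr[A=256/205 D=4096/2501 E=1024/655 H=1024/655] → run A
t=8: vr[A=512/205 D=4096/2501 E=1024/655 H=1024/655] → run E
t=9: vr[A=512/205 D=4096/2501 E=2048/655 H=1024/655] → run H
t=10: vr[A=512/205 D=4096/2501 E=2048/655 H=2048/655] → run D
t=11: vr[A=512/205 D=5120/2501 E=2048/655 H=2048/655] → run D
t=12: vr[A=512/205 D=6144/2501 E=2048/655 H=2048/655] → run D
t=13: vr[A=512/205 D=7168/2501 E=2048/655 H=2048/655] → run A
t=14: vr[D=7168/2501 E=2048/655 H=2048/655] → run D
t=15: vr[E=2048/655 H=2048/655] → run E
t=16: vr[E=3072/655 H=2048/655] → run H
t=17: vr[E=3072/655 H=3072/655] → run E
t=18: vr[E=4096/655 H=3072/655] → run H
t=19: vr[E=4096/655] → run E
t=20: vr[E=1024/131] → run E
t=21: vr[E=6144/655] → run E
t=22: (idle)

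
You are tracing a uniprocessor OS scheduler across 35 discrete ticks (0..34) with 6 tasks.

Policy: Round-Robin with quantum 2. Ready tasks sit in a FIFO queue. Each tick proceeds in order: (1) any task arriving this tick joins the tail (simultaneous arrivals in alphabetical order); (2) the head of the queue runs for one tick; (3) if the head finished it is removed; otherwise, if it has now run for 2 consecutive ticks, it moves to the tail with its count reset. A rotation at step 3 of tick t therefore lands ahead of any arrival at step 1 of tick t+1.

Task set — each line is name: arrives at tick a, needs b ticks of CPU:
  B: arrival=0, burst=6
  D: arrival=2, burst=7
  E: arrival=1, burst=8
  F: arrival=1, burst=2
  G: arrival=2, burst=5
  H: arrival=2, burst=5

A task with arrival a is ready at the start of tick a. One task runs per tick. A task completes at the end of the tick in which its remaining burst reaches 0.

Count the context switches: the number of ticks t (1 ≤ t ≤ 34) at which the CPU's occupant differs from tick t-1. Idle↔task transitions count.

t=0: queue=[B] q_used=0 → run B
t=1: queue=[B,E,F] q_used=1 → run B
t=2: queue=[E,F,B,D,G,H] q_used=0 → run E
t=3: queue=[E,F,B,D,G,H] q_used=1 → run E
t=4: queue=[F,B,D,G,H,E] q_used=0 → run F
t=5: queue=[F,B,D,G,H,E] q_used=1 → run F
t=6: queue=[B,D,G,H,E] q_used=0 → run B
t=7: queue=[B,D,G,H,E] q_used=1 → run B
t=8: queue=[D,G,H,E,B] q_used=0 → run D
t=9: queue=[D,G,H,E,B] q_used=1 → run D
t=10: queue=[G,H,E,B,D] q_used=0 → run G
t=11: queue=[G,H,E,B,D] q_used=1 → run G
t=12: queue=[H,E,B,D,G] q_used=0 → run H
t=13: queue=[H,E,B,D,G] q_used=1 → run H
t=14: queue=[E,B,D,G,H] q_used=0 → run E
t=15: queue=[E,B,D,G,H] q_used=1 → run E
t=16: queue=[B,D,G,H,E] q_used=0 → run B
t=17: queue=[B,D,G,H,E] q_used=1 → run B
t=18: queue=[D,G,H,E] q_used=0 → run D
t=19: queue=[D,G,H,E] q_used=1 → run D
t=20: queue=[G,H,E,D] q_used=0 → run G
t=21: queue=[G,H,E,D] q_used=1 → run G
t=22: queue=[H,E,D,G] q_used=0 → run H
t=23: queue=[H,E,D,G] q_used=1 → run H
t=24: queue=[E,D,G,H] q_used=0 → run E
t=25: queue=[E,D,G,H] q_used=1 → run E
t=26: queue=[D,G,H,E] q_used=0 → run D
t=27: queue=[D,G,H,E] q_used=1 → run D
t=28: queue=[G,H,E,D] q_used=0 → run G
t=29: queue=[H,E,D] q_used=0 → run H
t=30: queue=[E,D] q_used=0 → run E
t=31: queue=[E,D] q_used=1 → run E
t=32: queue=[D] q_used=0 → run D
t=33: (idle)
t=34: (idle)

context switches = 18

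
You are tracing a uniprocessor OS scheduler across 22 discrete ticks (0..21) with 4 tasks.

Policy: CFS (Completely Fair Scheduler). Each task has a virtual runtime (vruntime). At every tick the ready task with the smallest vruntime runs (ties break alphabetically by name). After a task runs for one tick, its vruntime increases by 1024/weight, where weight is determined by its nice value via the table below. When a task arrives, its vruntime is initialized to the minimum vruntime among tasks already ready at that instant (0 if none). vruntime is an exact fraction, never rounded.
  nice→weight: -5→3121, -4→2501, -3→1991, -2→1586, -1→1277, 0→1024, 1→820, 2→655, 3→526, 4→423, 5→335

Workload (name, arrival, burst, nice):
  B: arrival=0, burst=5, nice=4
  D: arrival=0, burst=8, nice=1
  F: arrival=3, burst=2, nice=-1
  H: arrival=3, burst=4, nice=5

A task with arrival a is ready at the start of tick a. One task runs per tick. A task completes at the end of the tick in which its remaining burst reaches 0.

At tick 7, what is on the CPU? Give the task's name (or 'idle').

t=0: vr[B=0 D=0] → run B
t=1: vr[B=1024/423 D=0] → run D
t=2: vr[B=1024/423 D=256/205] → run D
t=3: vr[B=1024/423 D=512/205 F=1024/423 H=1024/423] → run B
t=4: vr[B=2048/423 D=512/205 F=1024/423 H=1024/423] → run F
t=5: vr[B=2048/423 D=512/205 F=1740800/540171 H=1024/423] → run H
t=6: vr[B=2048/423 D=512/205 F=1740800/540171 H=776192/141705] → run D
t=7: vr[B=2048/423 D=768/205 F=1740800/540171 H=776192/141705] → run F
t=8: vr[B=2048/423 D=768/205 H=776192/141705] → run D
t=9: vr[B=2048/423 D=1024/205 H=776192/141705] → run B
t=10: vr[B=1024/141 D=1024/205 H=776192/141705] → run D
t=11: vr[B=1024/141 D=256/41 H=776192/141705] → run H
t=12: vr[B=1024/141 D=256/41 H=1209344/141705] → run D
t=13: vr[B=1024/141 D=1536/205 H=1209344/141705] → run B
t=14: vr[B=4096/423 D=1536/205 H=1209344/141705] → run D
t=15: vr[B=4096/423 D=1792/205 H=1209344/141705] → run H
t=16: vr[B=4096/423 D=1792/205 H=1642496/141705] → run D
t=17: vr[B=4096/423 H=1642496/141705] → run B
t=18: vr[H=1642496/141705] → run H
t=19: (idle)
t=20: (idle)
t=21: (idle)

running at tick 7 = F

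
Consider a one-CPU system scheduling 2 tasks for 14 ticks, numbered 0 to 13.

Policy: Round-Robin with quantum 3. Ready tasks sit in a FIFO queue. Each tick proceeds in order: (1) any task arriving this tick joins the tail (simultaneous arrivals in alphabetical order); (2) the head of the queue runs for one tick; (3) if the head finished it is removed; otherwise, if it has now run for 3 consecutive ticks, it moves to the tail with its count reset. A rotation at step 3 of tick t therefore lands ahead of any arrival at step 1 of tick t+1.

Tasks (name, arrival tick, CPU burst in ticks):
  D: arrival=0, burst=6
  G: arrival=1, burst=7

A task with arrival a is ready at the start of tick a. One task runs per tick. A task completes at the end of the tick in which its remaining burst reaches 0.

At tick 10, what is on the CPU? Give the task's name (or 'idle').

running at tick 10 = G

t=0: queue=[D] q_used=0 → run D
t=1: queue=[D,G] q_used=1 → run D
t=2: queue=[D,G] q_used=2 → run D
t=3: queue=[G,D] q_used=0 → run G
t=4: queue=[G,D] q_used=1 → run G
t=5: queue=[G,D] q_used=2 → run G
t=6: queue=[D,G] q_used=0 → run D
t=7: queue=[D,G] q_used=1 → run D
t=8: queue=[D,G] q_used=2 → run D
t=9: queue=[G] q_used=0 → run G
t=10: queue=[G] q_used=1 → run G
t=11: queue=[G] q_used=2 → run G
t=12: queue=[G] q_used=0 → run G
t=13: (idle)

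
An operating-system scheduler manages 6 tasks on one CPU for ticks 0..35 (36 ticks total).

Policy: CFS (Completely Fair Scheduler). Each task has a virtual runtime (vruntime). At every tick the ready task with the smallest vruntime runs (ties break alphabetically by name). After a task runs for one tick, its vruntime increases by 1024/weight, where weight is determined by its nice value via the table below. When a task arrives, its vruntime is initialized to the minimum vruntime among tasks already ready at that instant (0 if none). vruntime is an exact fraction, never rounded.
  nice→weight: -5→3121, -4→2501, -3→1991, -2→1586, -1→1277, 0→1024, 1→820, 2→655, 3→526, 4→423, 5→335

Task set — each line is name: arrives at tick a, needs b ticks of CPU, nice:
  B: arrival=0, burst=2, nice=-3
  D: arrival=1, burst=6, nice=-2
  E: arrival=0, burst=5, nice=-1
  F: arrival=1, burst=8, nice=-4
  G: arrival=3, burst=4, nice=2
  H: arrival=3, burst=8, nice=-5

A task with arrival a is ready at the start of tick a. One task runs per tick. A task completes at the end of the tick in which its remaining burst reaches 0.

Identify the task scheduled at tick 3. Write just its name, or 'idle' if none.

t=0: vr[B=0 E=0] → run B
t=1: vr[B=1024/1991 D=0 E=0 F=0] → run D
t=2: vr[B=1024/1991 D=512/793 E=0 F=0] → run E
t=3: vr[B=1024/1991 D=512/793 E=1024/1277 F=0 G=0 H=0] → run F
t=4: vr[B=1024/1991 D=512/793 E=1024/1277 F=1024/2501 G=0 H=0] → run G
t=5: vr[B=1024/1991 D=512/793 E=1024/1277 F=1024/2501 G=1024/655 H=0] → run H
t=6: vr[B=1024/1991 D=512/793 E=1024/1277 F=1024/2501 G=1024/655 H=1024/3121] → run H
t=7: vr[B=1024/1991 D=512/793 E=1024/1277 F=1024/2501 G=1024/655 H=2048/3121] → run F
t=8: vr[B=1024/1991 D=512/793 E=1024/1277 F=2048/2501 G=1024/655 H=2048/3121] → run B
t=9: vr[D=512/793 E=1024/1277 F=2048/2501 G=1024/655 H=2048/3121] → run D
t=10: vr[D=1024/793 E=1024/1277 F=2048/2501 G=1024/655 H=2048/3121] → run H
t=11: vr[D=1024/793 E=1024/1277 F=2048/2501 G=1024/655 H=3072/3121] → run E
t=12: vr[D=1024/793 E=2048/1277 F=2048/2501 G=1024/655 H=3072/3121] → run F
t=13: vr[D=1024/793 E=2048/1277 F=3072/2501 G=1024/655 H=3072/3121] → run H
t=14: vr[D=1024/793 E=2048/1277 F=3072/2501 G=1024/655 H=4096/3121] → run F
t=15: vr[D=1024/793 E=2048/1277 F=4096/2501 G=1024/655 H=4096/3121] → run D
t=16: vr[D=1536/793 E=2048/1277 F=4096/2501 G=1024/655 H=4096/3121] → run H
t=17: vr[D=1536/793 E=2048/1277 F=4096/2501 G=1024/655 H=5120/3121] → run G
t=18: vr[D=1536/793 E=2048/1277 F=4096/2501 G=2048/655 H=5120/3121] → run E
t=19: vr[D=1536/793 E=3072/1277 F=4096/2501 G=2048/655 H=5120/3121] → run F
t=20: vr[D=1536/793 E=3072/1277 F=5120/2501 G=2048/655 H=5120/3121] → run H
t=21: vr[D=1536/793 E=3072/1277 F=5120/2501 G=2048/655 H=6144/3121] → run D
t=22: vr[D=2048/793 E=3072/1277 F=5120/2501 G=2048/655 H=6144/3121] → run H
t=23: vr[D=2048/793 E=3072/1277 F=5120/2501 G=2048/655 H=7168/3121] → run F
t=24: vr[D=2048/793 E=3072/1277 F=6144/2501 G=2048/655 H=7168/3121] → run H
t=25: vr[D=2048/793 E=3072/1277 F=6144/2501 G=2048/655] → run E
t=26: vr[D=2048/793 E=4096/1277 F=6144/2501 G=2048/655] → run F
t=27: vr[D=2048/793 E=4096/1277 F=7168/2501 G=2048/655] → run D
t=28: vr[D=2560/793 E=4096/1277 F=7168/2501 G=2048/655] → run F
t=29: vr[D=2560/793 E=4096/1277 G=2048/655] → run G
t=30: vr[D=2560/793 E=4096/1277 G=3072/655] → run E
t=31: vr[D=2560/793 G=3072/655] → run D
t=32: vr[G=3072/655] → run G
t=33: (idle)
t=34: (idle)
t=35: (idle)

running at tick 3 = F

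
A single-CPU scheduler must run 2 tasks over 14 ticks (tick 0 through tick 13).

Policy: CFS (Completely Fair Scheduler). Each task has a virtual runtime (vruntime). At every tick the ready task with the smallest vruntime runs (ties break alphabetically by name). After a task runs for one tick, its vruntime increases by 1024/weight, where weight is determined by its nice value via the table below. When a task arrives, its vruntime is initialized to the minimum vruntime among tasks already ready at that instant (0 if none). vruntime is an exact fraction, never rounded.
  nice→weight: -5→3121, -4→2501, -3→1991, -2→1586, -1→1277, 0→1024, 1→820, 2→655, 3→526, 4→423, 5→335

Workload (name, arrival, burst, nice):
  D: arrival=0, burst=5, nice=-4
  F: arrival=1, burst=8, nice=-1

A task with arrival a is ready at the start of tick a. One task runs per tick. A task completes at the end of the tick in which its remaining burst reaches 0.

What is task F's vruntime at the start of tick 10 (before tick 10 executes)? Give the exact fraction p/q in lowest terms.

t=0: vr[D=0] → run D
t=1: vr[D=1024/2501 F=1024/2501] → run D
t=2: vr[D=2048/2501 F=1024/2501] → run F
t=3: vr[D=2048/2501 F=3868672/3193777] → run D
t=4: vr[D=3072/2501 F=3868672/3193777] → run F
t=5: vr[D=3072/2501 F=6429696/3193777] → run D
t=6: vr[D=4096/2501 F=6429696/3193777] → run D
t=7: vr[F=6429696/3193777] → run F
t=8: vr[F=8990720/3193777] → run F
t=9: vr[F=11551744/3193777] → run F
t=10: vr[F=14112768/3193777] → run F
t=11: vr[F=16673792/3193777] → run F
t=12: vr[F=19234816/3193777] → run F
t=13: (idle)

vruntime(F, start of tick 10) = 14112768/3193777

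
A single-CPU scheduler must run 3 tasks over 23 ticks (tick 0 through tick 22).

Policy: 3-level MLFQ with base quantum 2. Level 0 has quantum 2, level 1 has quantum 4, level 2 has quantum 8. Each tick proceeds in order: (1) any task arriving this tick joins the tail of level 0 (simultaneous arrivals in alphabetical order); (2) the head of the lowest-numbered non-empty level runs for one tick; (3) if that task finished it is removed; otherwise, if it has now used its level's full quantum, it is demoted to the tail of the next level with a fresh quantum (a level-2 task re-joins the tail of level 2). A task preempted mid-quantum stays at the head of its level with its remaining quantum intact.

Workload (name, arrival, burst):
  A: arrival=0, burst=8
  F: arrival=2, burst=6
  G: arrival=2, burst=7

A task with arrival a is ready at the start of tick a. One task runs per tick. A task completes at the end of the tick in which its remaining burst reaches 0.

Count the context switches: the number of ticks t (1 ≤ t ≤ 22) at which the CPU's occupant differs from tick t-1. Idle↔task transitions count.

context switches = 8

t=0: L0/L1/L2 = A/-/- → run A
t=1: L0/L1/L2 = A/-/- → run A
t=2: L0/L1/L2 = FG/A/- → run F
t=3: L0/L1/L2 = FG/A/- → run F
t=4: L0/L1/L2 = G/AF/- → run G
t=5: L0/L1/L2 = G/AF/- → run G
t=6: L0/L1/L2 = -/AFG/- → run A
t=7: L0/L1/L2 = -/AFG/- → run A
t=8: L0/L1/L2 = -/AFG/- → run A
t=9: L0/L1/L2 = -/AFG/- → run A
t=10: L0/L1/L2 = -/FG/A → run F
t=11: L0/L1/L2 = -/FG/A → run F
t=12: L0/L1/L2 = -/FG/A → run F
t=13: L0/L1/L2 = -/FG/A → run F
t=14: L0/L1/L2 = -/G/A → run G
t=15: L0/L1/L2 = -/G/A → run G
t=16: L0/L1/L2 = -/G/A → run G
t=17: L0/L1/L2 = -/G/A → run G
t=18: L0/L1/L2 = -/-/AG → run A
t=19: L0/L1/L2 = -/-/AG → run A
t=20: L0/L1/L2 = -/-/G → run G
t=21: (idle)
t=22: (idle)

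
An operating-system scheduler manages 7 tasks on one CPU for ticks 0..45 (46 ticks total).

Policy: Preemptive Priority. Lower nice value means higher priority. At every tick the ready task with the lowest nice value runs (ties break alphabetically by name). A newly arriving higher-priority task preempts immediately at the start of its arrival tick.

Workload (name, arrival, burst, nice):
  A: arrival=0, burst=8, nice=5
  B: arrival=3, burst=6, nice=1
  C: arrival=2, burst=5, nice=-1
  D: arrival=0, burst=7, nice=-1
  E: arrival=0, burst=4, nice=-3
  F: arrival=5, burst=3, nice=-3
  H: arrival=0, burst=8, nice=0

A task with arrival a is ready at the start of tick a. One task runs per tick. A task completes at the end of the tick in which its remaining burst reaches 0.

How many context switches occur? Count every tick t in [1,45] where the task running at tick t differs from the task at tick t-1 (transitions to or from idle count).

t=0: ready={A,D,E,H} → run E
t=1: ready={A,D,E,H} → run E
t=2: ready={A,C,D,E,H} → run E
t=3: ready={A,B,C,D,E,H} → run E
t=4: ready={A,B,C,D,H} → run C
t=5: ready={A,B,C,D,F,H} → run F
t=6: ready={A,B,C,D,F,H} → run F
t=7: ready={A,B,C,D,F,H} → run F
t=8: ready={A,B,C,D,H} → run C
t=9: ready={A,B,C,D,H} → run C
t=10: ready={A,B,C,D,H} → run C
t=11: ready={A,B,C,D,H} → run C
t=12: ready={A,B,D,H} → run D
t=13: ready={A,B,D,H} → run D
t=14: ready={A,B,D,H} → run D
t=15: ready={A,B,D,H} → run D
t=16: ready={A,B,D,H} → run D
t=17: ready={A,B,D,H} → run D
t=18: ready={A,B,D,H} → run D
t=19: ready={A,B,H} → run H
t=20: ready={A,B,H} → run H
t=21: ready={A,B,H} → run H
t=22: ready={A,B,H} → run H
t=23: ready={A,B,H} → run H
t=24: ready={A,B,H} → run H
t=25: ready={A,B,H} → run H
t=26: ready={A,B,H} → run H
t=27: ready={A,B} → run B
t=28: ready={A,B} → run B
t=29: ready={A,B} → run B
t=30: ready={A,B} → run B
t=31: ready={A,B} → run B
t=32: ready={A,B} → run B
t=33: ready={A} → run A
t=34: ready={A} → run A
t=35: ready={A} → run A
t=36: ready={A} → run A
t=37: ready={A} → run A
t=38: ready={A} → run A
t=39: ready={A} → run A
t=40: ready={A} → run A
t=41: (idle)
t=42: (idle)
t=43: (idle)
t=44: (idle)
t=45: (idle)

context switches = 8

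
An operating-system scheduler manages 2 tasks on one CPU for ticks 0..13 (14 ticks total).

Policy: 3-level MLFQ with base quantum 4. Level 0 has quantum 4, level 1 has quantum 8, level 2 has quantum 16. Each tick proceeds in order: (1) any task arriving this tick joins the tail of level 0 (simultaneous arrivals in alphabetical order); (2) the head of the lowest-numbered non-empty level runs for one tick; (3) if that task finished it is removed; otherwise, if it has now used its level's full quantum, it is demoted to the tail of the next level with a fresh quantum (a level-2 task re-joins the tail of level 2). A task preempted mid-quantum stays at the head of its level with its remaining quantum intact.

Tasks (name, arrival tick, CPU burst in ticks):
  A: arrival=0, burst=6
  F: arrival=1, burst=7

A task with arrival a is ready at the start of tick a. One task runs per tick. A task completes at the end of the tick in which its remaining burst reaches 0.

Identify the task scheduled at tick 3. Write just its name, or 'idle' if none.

t=0: L0/L1/L2 = A/-/- → run A
t=1: L0/L1/L2 = AF/-/- → run A
t=2: L0/L1/L2 = AF/-/- → run A
t=3: L0/L1/L2 = AF/-/- → run A
t=4: L0/L1/L2 = F/A/- → run F
t=5: L0/L1/L2 = F/A/- → run F
t=6: L0/L1/L2 = F/A/- → run F
t=7: L0/L1/L2 = F/A/- → run F
t=8: L0/L1/L2 = -/AF/- → run A
t=9: L0/L1/L2 = -/AF/- → run A
t=10: L0/L1/L2 = -/F/- → run F
t=11: L0/L1/L2 = -/F/- → run F
t=12: L0/L1/L2 = -/F/- → run F
t=13: (idle)

running at tick 3 = A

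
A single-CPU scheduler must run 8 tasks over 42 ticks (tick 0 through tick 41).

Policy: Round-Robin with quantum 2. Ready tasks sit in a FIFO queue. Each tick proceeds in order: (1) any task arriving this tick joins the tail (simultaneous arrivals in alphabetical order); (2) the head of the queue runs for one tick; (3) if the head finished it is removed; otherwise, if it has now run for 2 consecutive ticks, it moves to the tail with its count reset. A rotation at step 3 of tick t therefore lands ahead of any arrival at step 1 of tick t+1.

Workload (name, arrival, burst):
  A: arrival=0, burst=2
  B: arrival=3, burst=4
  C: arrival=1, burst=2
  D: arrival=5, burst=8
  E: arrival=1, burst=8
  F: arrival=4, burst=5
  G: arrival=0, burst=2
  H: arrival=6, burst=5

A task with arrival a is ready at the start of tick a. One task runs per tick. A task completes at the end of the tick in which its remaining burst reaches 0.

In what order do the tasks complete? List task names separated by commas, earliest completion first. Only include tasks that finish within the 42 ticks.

t=0: queue=[A,G] q_used=0 → run A
t=1: queue=[A,G,C,E] q_used=1 → run A
t=2: queue=[G,C,E] q_used=0 → run G
t=3: queue=[G,C,E,B] q_used=1 → run G
t=4: queue=[C,E,B,F] q_used=0 → run C
t=5: queue=[C,E,B,F,D] q_used=1 → run C
t=6: queue=[E,B,F,D,H] q_used=0 → run E
t=7: queue=[E,B,F,D,H] q_used=1 → run E
t=8: queue=[B,F,D,H,E] q_used=0 → run B
t=9: queue=[B,F,D,H,E] q_used=1 → run B
t=10: queue=[F,D,H,E,B] q_used=0 → run F
t=11: queue=[F,D,H,E,B] q_used=1 → run F
t=12: queue=[D,H,E,B,F] q_used=0 → run D
t=13: queue=[D,H,E,B,F] q_used=1 → run D
t=14: queue=[H,E,B,F,D] q_used=0 → run H
t=15: queue=[H,E,B,F,D] q_used=1 → run H
t=16: queue=[E,B,F,D,H] q_used=0 → run E
t=17: queue=[E,B,F,D,H] q_used=1 → run E
t=18: queue=[B,F,D,H,E] q_used=0 → run B
t=19: queue=[B,F,D,H,E] q_used=1 → run B
t=20: queue=[F,D,H,E] q_used=0 → run F
t=21: queue=[F,D,H,E] q_used=1 → run F
t=22: queue=[D,H,E,F] q_used=0 → run D
t=23: queue=[D,H,E,F] q_used=1 → run D
t=24: queue=[H,E,F,D] q_used=0 → run H
t=25: queue=[H,E,F,D] q_used=1 → run H
t=26: queue=[E,F,D,H] q_used=0 → run E
t=27: queue=[E,F,D,H] q_used=1 → run E
t=28: queue=[F,D,H,E] q_used=0 → run F
t=29: queue=[D,H,E] q_used=0 → run D
t=30: queue=[D,H,E] q_used=1 → run D
t=31: queue=[H,E,D] q_used=0 → run H
t=32: queue=[E,D] q_used=0 → run E
t=33: queue=[E,D] q_used=1 → run E
t=34: queue=[D] q_used=0 → run D
t=35: queue=[D] q_used=1 → run D
t=36: (idle)
t=37: (idle)
t=38: (idle)
t=39: (idle)
t=40: (idle)
t=41: (idle)

completion order = A, G, C, B, F, H, E, D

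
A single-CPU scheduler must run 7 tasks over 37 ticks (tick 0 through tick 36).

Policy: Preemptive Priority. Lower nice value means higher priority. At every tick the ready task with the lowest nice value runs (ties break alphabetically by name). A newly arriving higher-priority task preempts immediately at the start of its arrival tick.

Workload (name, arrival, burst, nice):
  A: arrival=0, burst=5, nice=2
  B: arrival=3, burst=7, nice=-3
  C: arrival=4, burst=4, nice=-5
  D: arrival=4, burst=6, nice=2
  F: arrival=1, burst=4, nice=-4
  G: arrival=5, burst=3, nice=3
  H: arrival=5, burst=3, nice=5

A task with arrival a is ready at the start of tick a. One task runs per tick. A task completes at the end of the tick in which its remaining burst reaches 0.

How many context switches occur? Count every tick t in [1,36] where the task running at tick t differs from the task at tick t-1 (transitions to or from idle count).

t=0: ready={A} → run A
t=1: ready={A,F} → run F
t=2: ready={A,F} → run F
t=3: ready={A,B,F} → run F
t=4: ready={A,B,C,D,F} → run C
t=5: ready={A,B,C,D,F,G,H} → run C
t=6: ready={A,B,C,D,F,G,H} → run C
t=7: ready={A,B,C,D,F,G,H} → run C
t=8: ready={A,B,D,F,G,H} → run F
t=9: ready={A,B,D,G,H} → run B
t=10: ready={A,B,D,G,H} → run B
t=11: ready={A,B,D,G,H} → run B
t=12: ready={A,B,D,G,H} → run B
t=13: ready={A,B,D,G,H} → run B
t=14: ready={A,B,D,G,H} → run B
t=15: ready={A,B,D,G,H} → run B
t=16: ready={A,D,G,H} → run A
t=17: ready={A,D,G,H} → run A
t=18: ready={A,D,G,H} → run A
t=19: ready={A,D,G,H} → run A
t=20: ready={D,G,H} → run D
t=21: ready={D,G,H} → run D
t=22: ready={D,G,H} → run D
t=23: ready={D,G,H} → run D
t=24: ready={D,G,H} → run D
t=25: ready={D,G,H} → run D
t=26: ready={G,H} → run G
t=27: ready={G,H} → run G
t=28: ready={G,H} → run G
t=29: ready={H} → run H
t=30: ready={H} → run H
t=31: ready={H} → run H
t=32: (idle)
t=33: (idle)
t=34: (idle)
t=35: (idle)
t=36: (idle)

context switches = 9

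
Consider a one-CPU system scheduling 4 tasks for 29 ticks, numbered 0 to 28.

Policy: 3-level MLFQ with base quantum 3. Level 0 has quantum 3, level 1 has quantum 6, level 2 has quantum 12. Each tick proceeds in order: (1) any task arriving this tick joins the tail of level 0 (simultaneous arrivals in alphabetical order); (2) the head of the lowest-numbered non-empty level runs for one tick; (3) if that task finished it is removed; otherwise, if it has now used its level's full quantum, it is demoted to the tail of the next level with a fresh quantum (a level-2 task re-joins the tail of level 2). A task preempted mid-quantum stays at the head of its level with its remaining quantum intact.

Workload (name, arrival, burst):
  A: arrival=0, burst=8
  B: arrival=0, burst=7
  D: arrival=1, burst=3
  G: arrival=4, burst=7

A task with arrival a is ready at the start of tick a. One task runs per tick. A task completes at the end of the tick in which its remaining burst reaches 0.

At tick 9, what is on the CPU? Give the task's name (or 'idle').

running at tick 9 = G

t=0: L0/L1/L2 = AB/-/- → run A
t=1: L0/L1/L2 = ABD/-/- → run A
t=2: L0/L1/L2 = ABD/-/- → run A
t=3: L0/L1/L2 = BD/A/- → run B
t=4: L0/L1/L2 = BDG/A/- → run B
t=5: L0/L1/L2 = BDG/A/- → run B
t=6: L0/L1/L2 = DG/AB/- → run D
t=7: L0/L1/L2 = DG/AB/- → run D
t=8: L0/L1/L2 = DG/AB/- → run D
t=9: L0/L1/L2 = G/AB/- → run G
t=10: L0/L1/L2 = G/AB/- → run G
t=11: L0/L1/L2 = G/AB/- → run G
t=12: L0/L1/L2 = -/ABG/- → run A
t=13: L0/L1/L2 = -/ABG/- → run A
t=14: L0/L1/L2 = -/ABG/- → run A
t=15: L0/L1/L2 = -/ABG/- → run A
t=16: L0/L1/L2 = -/ABG/- → run A
t=17: L0/L1/L2 = -/BG/- → run B
t=18: L0/L1/L2 = -/BG/- → run B
t=19: L0/L1/L2 = -/BG/- → run B
t=20: L0/L1/L2 = -/BG/- → run B
t=21: L0/L1/L2 = -/G/- → run G
t=22: L0/L1/L2 = -/G/- → run G
t=23: L0/L1/L2 = -/G/- → run G
t=24: L0/L1/L2 = -/G/- → run G
t=25: (idle)
t=26: (idle)
t=27: (idle)
t=28: (idle)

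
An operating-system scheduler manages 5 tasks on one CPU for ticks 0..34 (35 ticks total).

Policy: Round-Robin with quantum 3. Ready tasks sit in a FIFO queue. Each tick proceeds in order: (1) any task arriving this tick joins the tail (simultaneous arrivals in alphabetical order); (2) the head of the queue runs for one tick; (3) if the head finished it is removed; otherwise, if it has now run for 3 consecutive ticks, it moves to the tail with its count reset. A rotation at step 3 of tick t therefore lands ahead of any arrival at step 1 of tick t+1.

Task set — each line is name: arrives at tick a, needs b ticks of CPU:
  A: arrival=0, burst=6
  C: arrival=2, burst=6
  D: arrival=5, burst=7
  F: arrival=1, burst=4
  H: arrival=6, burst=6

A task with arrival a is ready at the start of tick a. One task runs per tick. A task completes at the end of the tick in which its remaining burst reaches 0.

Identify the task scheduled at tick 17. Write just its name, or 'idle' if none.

running at tick 17 = H

t=0: queue=[A] q_used=0 → run A
t=1: queue=[A,F] q_used=1 → run A
t=2: queue=[A,F,C] q_used=2 → run A
t=3: queue=[F,C,A] q_used=0 → run F
t=4: queue=[F,C,A] q_used=1 → run F
t=5: queue=[F,C,A,D] q_used=2 → run F
t=6: queue=[C,A,D,F,H] q_used=0 → run C
t=7: queue=[C,A,D,F,H] q_used=1 → run C
t=8: queue=[C,A,D,F,H] q_used=2 → run C
t=9: queue=[A,D,F,H,C] q_used=0 → run A
t=10: queue=[A,D,F,H,C] q_used=1 → run A
t=11: queue=[A,D,F,H,C] q_used=2 → run A
t=12: queue=[D,F,H,C] q_used=0 → run D
t=13: queue=[D,F,H,C] q_used=1 → run D
t=14: queue=[D,F,H,C] q_used=2 → run D
t=15: queue=[F,H,C,D] q_used=0 → run F
t=16: queue=[H,C,D] q_used=0 → run H
t=17: queue=[H,C,D] q_used=1 → run H
t=18: queue=[H,C,D] q_used=2 → run H
t=19: queue=[C,D,H] q_used=0 → run C
t=20: queue=[C,D,H] q_used=1 → run C
t=21: queue=[C,D,H] q_used=2 → run C
t=22: queue=[D,H] q_used=0 → run D
t=23: queue=[D,H] q_used=1 → run D
t=24: queue=[D,H] q_used=2 → run D
t=25: queue=[H,D] q_used=0 → run H
t=26: queue=[H,D] q_used=1 → run H
t=27: queue=[H,D] q_used=2 → run H
t=28: queue=[D] q_used=0 → run D
t=29: (idle)
t=30: (idle)
t=31: (idle)
t=32: (idle)
t=33: (idle)
t=34: (idle)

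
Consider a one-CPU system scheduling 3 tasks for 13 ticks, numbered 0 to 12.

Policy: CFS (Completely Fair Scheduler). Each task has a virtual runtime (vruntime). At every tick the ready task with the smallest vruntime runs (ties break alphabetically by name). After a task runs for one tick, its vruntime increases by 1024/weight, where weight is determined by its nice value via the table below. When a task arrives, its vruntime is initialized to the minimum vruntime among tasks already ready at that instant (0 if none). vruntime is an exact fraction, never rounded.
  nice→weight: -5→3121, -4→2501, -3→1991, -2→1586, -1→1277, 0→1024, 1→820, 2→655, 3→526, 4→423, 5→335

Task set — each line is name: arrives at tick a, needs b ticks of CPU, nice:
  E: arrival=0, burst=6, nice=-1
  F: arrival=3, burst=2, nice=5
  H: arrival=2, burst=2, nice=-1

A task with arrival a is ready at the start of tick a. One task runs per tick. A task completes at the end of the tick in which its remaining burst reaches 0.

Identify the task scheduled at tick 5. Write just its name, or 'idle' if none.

t=0: vr[E=0] → run E
t=1: vr[E=1024/1277] → run E
t=2: vr[E=2048/1277 H=2048/1277] → run E
t=3: vr[E=3072/1277 F=2048/1277 H=2048/1277] → run F
t=4: vr[E=3072/1277 F=1993728/427795 H=2048/1277] → run H
t=5: vr[E=3072/1277 F=1993728/427795 H=3072/1277] → run E
t=6: vr[E=4096/1277 F=1993728/427795 H=3072/1277] → run H
t=7: vr[E=4096/1277 F=1993728/427795] → run E
t=8: vr[E=5120/1277 F=1993728/427795] → run E
t=9: vr[F=1993728/427795] → run F
t=10: (idle)
t=11: (idle)
t=12: (idle)

running at tick 5 = E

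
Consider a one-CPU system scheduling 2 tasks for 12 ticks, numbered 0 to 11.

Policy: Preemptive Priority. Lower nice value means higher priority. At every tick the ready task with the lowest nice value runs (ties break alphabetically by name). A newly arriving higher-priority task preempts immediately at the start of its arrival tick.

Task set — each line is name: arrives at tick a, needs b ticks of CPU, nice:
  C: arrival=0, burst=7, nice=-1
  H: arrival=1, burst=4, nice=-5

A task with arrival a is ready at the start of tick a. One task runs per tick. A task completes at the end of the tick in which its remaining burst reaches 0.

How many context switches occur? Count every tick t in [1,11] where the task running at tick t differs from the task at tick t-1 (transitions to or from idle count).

t=0: ready={C} → run C
t=1: ready={C,H} → run H
t=2: ready={C,H} → run H
t=3: ready={C,H} → run H
t=4: ready={C,H} → run H
t=5: ready={C} → run C
t=6: ready={C} → run C
t=7: ready={C} → run C
t=8: ready={C} → run C
t=9: ready={C} → run C
t=10: ready={C} → run C
t=11: (idle)

context switches = 3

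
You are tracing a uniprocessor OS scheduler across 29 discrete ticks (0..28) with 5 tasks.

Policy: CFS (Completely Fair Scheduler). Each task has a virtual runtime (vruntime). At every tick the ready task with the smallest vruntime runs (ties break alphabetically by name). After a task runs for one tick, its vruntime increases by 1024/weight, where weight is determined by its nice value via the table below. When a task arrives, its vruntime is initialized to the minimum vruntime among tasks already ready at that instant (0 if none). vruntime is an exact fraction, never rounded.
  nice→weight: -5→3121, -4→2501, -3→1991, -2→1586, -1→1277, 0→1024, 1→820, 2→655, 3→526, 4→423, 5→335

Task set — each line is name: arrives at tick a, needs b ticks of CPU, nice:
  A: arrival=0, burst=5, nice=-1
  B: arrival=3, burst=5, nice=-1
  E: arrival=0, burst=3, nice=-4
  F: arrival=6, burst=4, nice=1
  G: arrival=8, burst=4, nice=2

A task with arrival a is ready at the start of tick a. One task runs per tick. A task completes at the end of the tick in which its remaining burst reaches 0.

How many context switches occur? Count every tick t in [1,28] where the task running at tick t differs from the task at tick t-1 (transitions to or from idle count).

t=0: vr[A=0 E=0] → run A
t=1: vr[A=1024/1277 E=0] → run E
t=2: vr[A=1024/1277 E=1024/2501] → run E
t=3: vr[A=1024/1277 B=1024/1277 E=2048/2501] → run A
t=4: vr[A=2048/1277 B=1024/1277 E=2048/2501] → run B
t=5: vr[A=2048/1277 B=2048/1277 E=2048/2501] → run E
t=6: vr[A=2048/1277 B=2048/1277 F=2048/1277] → run A
t=7: vr[A=3072/1277 B=2048/1277 F=2048/1277] → run B
t=8: vr[A=3072/1277 B=3072/1277 F=2048/1277 G=2048/1277] → run F
t=9: vr[A=3072/1277 B=3072/1277 F=746752/261785 G=2048/1277] → run G
t=10: vr[A=3072/1277 B=3072/1277 F=746752/261785 G=2649088/836435] → run A
t=11: vr[A=4096/1277 B=3072/1277 F=746752/261785 G=2649088/836435] → run B
t=12: vr[A=4096/1277 B=4096/1277 F=746752/261785 G=2649088/836435] → run F
t=13: vr[A=4096/1277 B=4096/1277 F=1073664/261785 G=2649088/836435] → run G
t=14: vr[A=4096/1277 B=4096/1277 F=1073664/261785 G=3956736/836435] → run A
t=15: vr[B=4096/1277 F=1073664/261785 G=3956736/836435] → run B
t=16: vr[B=5120/1277 F=1073664/261785 G=3956736/836435] → run B
t=17: vr[F=1073664/261785 G=3956736/836435] → run F
t=18: vr[F=1400576/261785 G=3956736/836435] → run G
t=19: vr[F=1400576/261785 G=5264384/836435] → run F
t=20: vr[G=5264384/836435] → run G
t=21: (idle)
t=22: (idle)
t=23: (idle)
t=24: (idle)
t=25: (idle)
t=26: (idle)
t=27: (idle)
t=28: (idle)

context switches = 19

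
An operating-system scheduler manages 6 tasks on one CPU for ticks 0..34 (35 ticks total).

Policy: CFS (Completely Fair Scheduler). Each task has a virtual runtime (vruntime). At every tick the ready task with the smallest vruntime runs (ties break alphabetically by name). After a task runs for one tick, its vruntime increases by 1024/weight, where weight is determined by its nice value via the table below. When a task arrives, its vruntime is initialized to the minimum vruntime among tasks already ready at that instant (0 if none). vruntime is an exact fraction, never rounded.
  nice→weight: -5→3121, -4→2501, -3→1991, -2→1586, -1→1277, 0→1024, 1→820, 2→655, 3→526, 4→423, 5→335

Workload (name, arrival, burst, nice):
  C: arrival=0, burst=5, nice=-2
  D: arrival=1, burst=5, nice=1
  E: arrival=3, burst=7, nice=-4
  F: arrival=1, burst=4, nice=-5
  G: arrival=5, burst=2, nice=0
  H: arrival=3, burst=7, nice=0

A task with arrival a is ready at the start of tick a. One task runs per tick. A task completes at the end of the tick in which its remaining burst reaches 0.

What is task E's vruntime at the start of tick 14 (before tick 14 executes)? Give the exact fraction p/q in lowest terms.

vruntime(E, start of tick 14) = 60928/32513

t=0: vr[C=0] → run C
t=1: vr[C=512/793 D=512/793 F=512/793] → run C
t=2: vr[C=1024/793 D=512/793 F=512/793] → run D
t=3: vr[C=1024/793 D=307968/162565 E=512/793 F=512/793 H=512/793] → run E
t=4: vr[C=1024/793 D=307968/162565 E=34304/32513 F=512/793 H=512/793] → run F
t=5: vr[C=1024/793 D=307968/162565 E=34304/32513 F=2409984/2474953 G=512/793 H=512/793] → run G
t=6: vr[C=1024/793 D=307968/162565 E=34304/32513 F=2409984/2474953 G=1305/793 H=512/793] → run H
t=7: vr[C=1024/793 D=307968/162565 E=34304/32513 F=2409984/2474953 G=1305/793 H=1305/793] → run F
t=8: vr[C=1024/793 D=307968/162565 E=34304/32513 F=3222016/2474953 G=1305/793 H=1305/793] → run E
t=9: vr[C=1024/793 D=307968/162565 E=47616/32513 F=3222016/2474953 G=1305/793 H=1305/793] → run C
t=10: vr[C=1536/793 D=307968/162565 E=47616/32513 F=3222016/2474953 G=1305/793 H=1305/793] → run F
t=11: vr[C=1536/793 D=307968/162565 E=47616/32513 F=4034048/2474953 G=1305/793 H=1305/793] → run E
t=12: vr[C=1536/793 D=307968/162565 E=60928/32513 F=4034048/2474953 G=1305/793 H=1305/793] → run F
t=13: vr[C=1536/793 D=307968/162565 E=60928/32513 G=1305/793 H=1305/793] → run G
t=14: vr[C=1536/793 D=307968/162565 E=60928/32513 H=1305/793] → run H
t=15: vr[C=1536/793 D=307968/162565 E=60928/32513 H=2098/793] → run E
t=16: vr[C=1536/793 D=307968/162565 E=74240/32513 H=2098/793] → run D
t=17: vr[C=1536/793 D=510976/162565 E=74240/32513 H=2098/793] → run C
t=18: vr[C=2048/793 D=510976/162565 E=74240/32513 H=2098/793] → run E
t=19: vr[C=2048/793 D=510976/162565 E=87552/32513 H=2098/793] → run C
t=20: vr[D=510976/162565 E=87552/32513 H=2098/793] → run H
t=21: vr[D=510976/162565 E=87552/32513 H=2891/793] → run E
t=22: vr[D=510976/162565 E=100864/32513 H=2891/793] → run E
t=23: vr[D=510976/162565 H=2891/793] → run D
t=24: vr[D=713984/162565 H=2891/793] → run H
t=25: vr[D=713984/162565 H=3684/793] → run D
t=26: vr[D=916992/162565 H=3684/793] → run H
t=27: vr[D=916992/162565 H=4477/793] → run D
t=28: vr[H=4477/793] → run H
t=29: vr[H=5270/793] → run H
t=30: (idle)
t=31: (idle)
t=32: (idle)
t=33: (idle)
t=34: (idle)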